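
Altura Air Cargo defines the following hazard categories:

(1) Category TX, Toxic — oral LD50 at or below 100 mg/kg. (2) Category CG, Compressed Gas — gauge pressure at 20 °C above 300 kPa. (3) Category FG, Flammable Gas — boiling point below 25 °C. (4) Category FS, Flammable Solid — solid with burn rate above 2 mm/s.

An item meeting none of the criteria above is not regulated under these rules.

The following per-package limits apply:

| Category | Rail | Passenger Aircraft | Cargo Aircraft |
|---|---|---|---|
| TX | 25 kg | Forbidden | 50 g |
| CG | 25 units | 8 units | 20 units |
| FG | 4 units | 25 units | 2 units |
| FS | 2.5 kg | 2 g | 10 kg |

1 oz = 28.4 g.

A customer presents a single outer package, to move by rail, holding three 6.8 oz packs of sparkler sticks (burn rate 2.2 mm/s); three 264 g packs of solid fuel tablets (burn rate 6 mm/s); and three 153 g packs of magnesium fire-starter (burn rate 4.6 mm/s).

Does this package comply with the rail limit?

Yes

The sparkler sticks have burn rate 2.2 mm/s, which is > 2 mm/s, so they are Category FS (Flammable Solid).
With burn rate 6 mm/s (> 2 mm/s), the solid fuel tablets fall in Category FS.
With burn rate 4.6 mm/s (> 2 mm/s), the magnesium fire-starter falls in Category FS.
Total Category FS: (three 6.8 oz packs = 579.36 g) + (three 264 g packs = 792 g) + (three 153 g packs = 459 g) = 1830.36 g.
1830.36 g ≤ 2.5 kg (rail limit, Category FS) — within limit.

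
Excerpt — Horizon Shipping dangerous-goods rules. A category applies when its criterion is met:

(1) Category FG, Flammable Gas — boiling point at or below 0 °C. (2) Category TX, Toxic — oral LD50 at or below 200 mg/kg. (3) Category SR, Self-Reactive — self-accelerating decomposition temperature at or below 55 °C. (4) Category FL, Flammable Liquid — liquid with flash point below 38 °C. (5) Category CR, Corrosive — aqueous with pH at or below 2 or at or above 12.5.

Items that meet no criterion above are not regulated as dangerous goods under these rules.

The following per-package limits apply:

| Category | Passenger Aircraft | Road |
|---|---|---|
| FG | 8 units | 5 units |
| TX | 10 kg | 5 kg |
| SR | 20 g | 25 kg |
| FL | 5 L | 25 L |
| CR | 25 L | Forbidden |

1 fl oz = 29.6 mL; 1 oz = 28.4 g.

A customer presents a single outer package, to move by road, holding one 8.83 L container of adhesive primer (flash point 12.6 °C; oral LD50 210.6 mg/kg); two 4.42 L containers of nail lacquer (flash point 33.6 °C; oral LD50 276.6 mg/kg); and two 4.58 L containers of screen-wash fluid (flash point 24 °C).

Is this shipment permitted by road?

The adhesive primer has flash point 12.6 °C, which is < 38 °C, so it is Category FL (Flammable Liquid).
The nail lacquer has flash point 33.6 °C, which is < 38 °C, so it is Category FL (Flammable Liquid).
The screen-wash fluid has flash point 24 °C, which is < 38 °C, so it is Category FL (Flammable Liquid).
Total Category FL: 8.83 L + (two 4.42 L containers = 8.84 L) + (two 4.58 L containers = 9.16 L) = 26.83 L.
26.83 L > 25 L (road limit, Category FL) — over the limit.

No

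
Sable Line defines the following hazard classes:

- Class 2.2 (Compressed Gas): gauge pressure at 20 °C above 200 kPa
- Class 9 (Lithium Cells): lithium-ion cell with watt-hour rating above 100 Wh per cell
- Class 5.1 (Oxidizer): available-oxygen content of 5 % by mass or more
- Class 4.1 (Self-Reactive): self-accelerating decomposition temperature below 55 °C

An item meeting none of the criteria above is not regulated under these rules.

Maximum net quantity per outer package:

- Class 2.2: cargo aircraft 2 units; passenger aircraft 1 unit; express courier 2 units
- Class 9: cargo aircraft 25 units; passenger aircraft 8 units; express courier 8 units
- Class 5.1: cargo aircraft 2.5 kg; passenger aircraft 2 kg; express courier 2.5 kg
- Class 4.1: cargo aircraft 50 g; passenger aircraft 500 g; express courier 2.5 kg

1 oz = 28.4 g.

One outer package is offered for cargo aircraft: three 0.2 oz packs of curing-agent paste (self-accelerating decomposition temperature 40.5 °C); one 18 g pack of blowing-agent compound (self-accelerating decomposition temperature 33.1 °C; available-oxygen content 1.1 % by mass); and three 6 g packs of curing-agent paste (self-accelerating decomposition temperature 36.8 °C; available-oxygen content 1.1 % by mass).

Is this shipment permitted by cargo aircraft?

The curing-agent paste has self-accelerating decomposition temperature 40.5 °C, which is < 55 °C, so it is Class 4.1 (Self-Reactive).
The blowing-agent compound has self-accelerating decomposition temperature 33.1 °C, which is < 55 °C, so it is Class 4.1 (Self-Reactive).
With self-accelerating decomposition temperature 36.8 °C (< 55 °C), the curing-agent paste falls in Class 4.1.
Total Class 4.1: (three 0.2 oz packs = 17.04 g) + 18 g + (three 6 g packs = 18 g) = 53.04 g.
53.04 g > 50 g (cargo aircraft limit, Class 4.1) — over the limit.

No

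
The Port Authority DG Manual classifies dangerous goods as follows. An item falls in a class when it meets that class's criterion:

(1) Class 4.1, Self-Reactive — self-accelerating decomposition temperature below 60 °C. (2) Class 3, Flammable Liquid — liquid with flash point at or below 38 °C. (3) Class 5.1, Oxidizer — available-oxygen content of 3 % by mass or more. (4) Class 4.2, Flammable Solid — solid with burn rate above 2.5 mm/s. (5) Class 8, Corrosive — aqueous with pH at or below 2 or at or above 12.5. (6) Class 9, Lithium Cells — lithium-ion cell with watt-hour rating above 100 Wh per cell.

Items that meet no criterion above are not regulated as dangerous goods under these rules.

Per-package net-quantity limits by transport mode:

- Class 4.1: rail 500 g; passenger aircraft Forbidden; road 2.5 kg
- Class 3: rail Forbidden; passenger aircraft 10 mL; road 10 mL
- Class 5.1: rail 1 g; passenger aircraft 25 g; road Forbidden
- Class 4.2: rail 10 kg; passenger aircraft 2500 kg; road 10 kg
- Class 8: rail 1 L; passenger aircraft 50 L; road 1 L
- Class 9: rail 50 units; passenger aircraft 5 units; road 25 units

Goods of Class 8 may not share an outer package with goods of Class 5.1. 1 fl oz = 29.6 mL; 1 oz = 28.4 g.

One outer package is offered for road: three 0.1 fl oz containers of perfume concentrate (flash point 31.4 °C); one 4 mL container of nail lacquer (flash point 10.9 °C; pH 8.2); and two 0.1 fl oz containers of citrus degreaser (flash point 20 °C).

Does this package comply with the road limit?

No

With flash point 31.4 °C (≤ 38 °C), the perfume concentrate falls in Class 3.
With flash point 10.9 °C (≤ 38 °C), the nail lacquer falls in Class 3.
The citrus degreaser has flash point 20 °C, which is ≤ 38 °C, so it is Class 3 (Flammable Liquid).
Class 3 net quantity: (three 0.1 fl oz containers = 8.88 mL) + 4 mL + (two 0.1 fl oz containers = 5.92 mL) = 18.8 mL.
That exceeds the Class 3 road limit of 10 mL.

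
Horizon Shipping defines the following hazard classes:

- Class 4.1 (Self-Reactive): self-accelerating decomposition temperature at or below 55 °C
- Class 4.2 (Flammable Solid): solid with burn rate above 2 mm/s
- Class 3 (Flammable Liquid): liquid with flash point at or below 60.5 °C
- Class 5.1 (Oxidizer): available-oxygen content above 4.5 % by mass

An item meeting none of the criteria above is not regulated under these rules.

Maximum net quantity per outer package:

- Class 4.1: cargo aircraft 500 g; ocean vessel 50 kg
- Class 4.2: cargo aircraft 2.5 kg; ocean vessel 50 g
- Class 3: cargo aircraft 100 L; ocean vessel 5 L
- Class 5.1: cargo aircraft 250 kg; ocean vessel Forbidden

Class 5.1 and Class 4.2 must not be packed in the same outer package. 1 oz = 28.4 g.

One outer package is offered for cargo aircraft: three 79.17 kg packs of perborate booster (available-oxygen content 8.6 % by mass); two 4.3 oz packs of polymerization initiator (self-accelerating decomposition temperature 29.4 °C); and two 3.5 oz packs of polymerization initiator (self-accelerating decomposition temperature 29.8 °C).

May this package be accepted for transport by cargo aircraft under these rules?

Perborate booster: available-oxygen content 8.6 % by mass > 4.5 % by mass → Class 5.1 (Oxidizer).
Polymerization initiator: self-accelerating decomposition temperature 29.4 °C ≤ 55 °C → Class 4.1 (Self-Reactive).
The polymerization initiator has self-accelerating decomposition temperature 29.8 °C, which is ≤ 55 °C, so it is Class 4.1 (Self-Reactive).
Class 5.1 quantity: three 79.17 kg packs = 237.51 kg.
237.51 kg is within the cargo aircraft limit of 250 kg for Class 5.1.
Class 4.1 net quantity: (two 4.3 oz packs = 244.24 g) + (two 3.5 oz packs = 198.8 g) = 443.04 g.
443.04 g is within the cargo aircraft limit of 500 g for Class 4.1.
The segregation rule (Class 5.1 with Class 4.2) does not apply to Class 5.1 with Class 4.1.
Every hazard class is within its cargo aircraft limit and no segregation rule is violated.

Yes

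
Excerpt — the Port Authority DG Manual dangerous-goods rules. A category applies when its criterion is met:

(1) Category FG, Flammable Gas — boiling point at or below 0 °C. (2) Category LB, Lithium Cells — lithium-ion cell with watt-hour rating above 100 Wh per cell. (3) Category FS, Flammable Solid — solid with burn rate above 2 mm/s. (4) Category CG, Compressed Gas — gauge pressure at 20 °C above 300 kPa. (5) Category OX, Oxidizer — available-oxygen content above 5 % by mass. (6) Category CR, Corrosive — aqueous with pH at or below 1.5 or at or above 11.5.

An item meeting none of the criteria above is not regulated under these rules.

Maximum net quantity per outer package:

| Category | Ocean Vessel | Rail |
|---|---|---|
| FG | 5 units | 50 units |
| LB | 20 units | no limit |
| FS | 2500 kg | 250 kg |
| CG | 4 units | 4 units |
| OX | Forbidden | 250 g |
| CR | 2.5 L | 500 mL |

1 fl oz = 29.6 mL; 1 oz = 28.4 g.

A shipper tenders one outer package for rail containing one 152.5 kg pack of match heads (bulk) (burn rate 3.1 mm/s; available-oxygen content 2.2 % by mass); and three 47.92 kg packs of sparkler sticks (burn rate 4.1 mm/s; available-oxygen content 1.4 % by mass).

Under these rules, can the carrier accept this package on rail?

No

With burn rate 3.1 mm/s (> 2 mm/s), the match heads (bulk) fall in Category FS.
With burn rate 4.1 mm/s (> 2 mm/s), the sparkler sticks fall in Category FS.
Category FS net quantity: 152.5 kg + (three 47.92 kg packs = 143.76 kg) = 296.26 kg.
That exceeds the Category FS rail limit of 250 kg.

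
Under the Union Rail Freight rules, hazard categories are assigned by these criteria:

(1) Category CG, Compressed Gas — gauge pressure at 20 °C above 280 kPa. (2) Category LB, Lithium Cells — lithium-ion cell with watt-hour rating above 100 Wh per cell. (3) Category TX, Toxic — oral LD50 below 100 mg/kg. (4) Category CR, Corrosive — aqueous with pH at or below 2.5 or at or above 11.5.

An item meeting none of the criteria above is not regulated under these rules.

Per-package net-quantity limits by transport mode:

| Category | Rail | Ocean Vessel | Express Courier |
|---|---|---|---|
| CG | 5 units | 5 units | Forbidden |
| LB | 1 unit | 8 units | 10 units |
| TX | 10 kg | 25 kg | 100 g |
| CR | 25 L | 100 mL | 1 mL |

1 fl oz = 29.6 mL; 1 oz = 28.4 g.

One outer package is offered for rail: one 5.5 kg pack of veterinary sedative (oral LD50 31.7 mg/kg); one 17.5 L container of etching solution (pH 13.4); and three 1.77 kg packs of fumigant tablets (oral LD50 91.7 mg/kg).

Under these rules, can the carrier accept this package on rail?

No

The veterinary sedative has oral LD50 31.7 mg/kg, which is < 100 mg/kg, so it is Category TX (Toxic).
The etching solution has pH 13.4, which is ≥ 11.5, so it is Category CR (Corrosive).
The fumigant tablets have oral LD50 91.7 mg/kg, which is < 100 mg/kg, so they are Category TX (Toxic).
Total Category TX: 5.5 kg + (three 1.77 kg packs = 5.31 kg) = 10.81 kg.
10.81 kg > 10 kg (rail limit, Category TX) — over the limit.
Category CR quantity: 17.5 L.
That is within the Category CR rail limit of 25 L.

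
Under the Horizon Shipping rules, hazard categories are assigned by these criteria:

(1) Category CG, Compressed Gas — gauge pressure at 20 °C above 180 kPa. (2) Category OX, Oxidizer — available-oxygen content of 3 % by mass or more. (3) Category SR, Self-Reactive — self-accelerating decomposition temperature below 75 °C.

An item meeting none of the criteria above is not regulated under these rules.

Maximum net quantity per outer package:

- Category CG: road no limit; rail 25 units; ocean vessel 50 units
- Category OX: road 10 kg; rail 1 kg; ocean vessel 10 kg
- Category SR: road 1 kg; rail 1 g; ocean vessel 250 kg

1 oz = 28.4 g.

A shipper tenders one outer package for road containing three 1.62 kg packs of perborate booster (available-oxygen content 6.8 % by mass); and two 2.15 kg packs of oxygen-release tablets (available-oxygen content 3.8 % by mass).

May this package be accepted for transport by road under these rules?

Yes

Perborate booster: available-oxygen content 6.8 % by mass ≥ 3 % by mass → Category OX (Oxidizer).
Oxygen-release tablets: available-oxygen content 3.8 % by mass ≥ 3 % by mass → Category OX (Oxidizer).
Category OX net quantity: (three 1.62 kg packs = 4.86 kg) + (two 2.15 kg packs = 4.3 kg) = 9.16 kg.
9.16 kg ≤ 10 kg (road limit, Category OX) — within limit.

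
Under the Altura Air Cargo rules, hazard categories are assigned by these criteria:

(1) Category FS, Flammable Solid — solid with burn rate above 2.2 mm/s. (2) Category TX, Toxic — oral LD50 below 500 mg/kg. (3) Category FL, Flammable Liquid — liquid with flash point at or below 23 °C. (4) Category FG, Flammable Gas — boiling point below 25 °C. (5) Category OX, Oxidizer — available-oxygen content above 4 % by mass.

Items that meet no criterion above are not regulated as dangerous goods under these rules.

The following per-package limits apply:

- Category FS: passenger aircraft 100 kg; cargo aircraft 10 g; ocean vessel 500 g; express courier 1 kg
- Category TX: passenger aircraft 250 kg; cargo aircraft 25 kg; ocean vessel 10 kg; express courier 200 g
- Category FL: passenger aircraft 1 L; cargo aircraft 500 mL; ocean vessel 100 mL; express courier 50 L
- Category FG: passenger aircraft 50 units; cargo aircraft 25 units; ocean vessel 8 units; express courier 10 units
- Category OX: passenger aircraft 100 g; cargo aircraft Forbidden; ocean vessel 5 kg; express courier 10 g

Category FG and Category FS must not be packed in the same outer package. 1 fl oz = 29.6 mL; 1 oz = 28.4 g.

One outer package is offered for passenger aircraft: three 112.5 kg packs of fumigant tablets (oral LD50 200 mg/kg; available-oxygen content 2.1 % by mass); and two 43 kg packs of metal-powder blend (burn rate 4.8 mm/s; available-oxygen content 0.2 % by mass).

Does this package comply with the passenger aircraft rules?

Oral LD50 200 mg/kg meets the Category TX criterion (Toxic), so the fumigant tablets are Category TX.
Metal-powder blend: burn rate 4.8 mm/s > 2.2 mm/s → Category FS (Flammable Solid).
Category TX quantity: three 112.5 kg packs = 337.5 kg.
337.5 kg > 250 kg (passenger aircraft limit, Category TX) — over the limit.
Category FS quantity: two 43 kg packs = 86 kg.
86 kg is within the passenger aircraft limit of 100 kg for Category FS.
The segregation rule (Category FG with Category FS) does not apply to Category TX with Category FS.

No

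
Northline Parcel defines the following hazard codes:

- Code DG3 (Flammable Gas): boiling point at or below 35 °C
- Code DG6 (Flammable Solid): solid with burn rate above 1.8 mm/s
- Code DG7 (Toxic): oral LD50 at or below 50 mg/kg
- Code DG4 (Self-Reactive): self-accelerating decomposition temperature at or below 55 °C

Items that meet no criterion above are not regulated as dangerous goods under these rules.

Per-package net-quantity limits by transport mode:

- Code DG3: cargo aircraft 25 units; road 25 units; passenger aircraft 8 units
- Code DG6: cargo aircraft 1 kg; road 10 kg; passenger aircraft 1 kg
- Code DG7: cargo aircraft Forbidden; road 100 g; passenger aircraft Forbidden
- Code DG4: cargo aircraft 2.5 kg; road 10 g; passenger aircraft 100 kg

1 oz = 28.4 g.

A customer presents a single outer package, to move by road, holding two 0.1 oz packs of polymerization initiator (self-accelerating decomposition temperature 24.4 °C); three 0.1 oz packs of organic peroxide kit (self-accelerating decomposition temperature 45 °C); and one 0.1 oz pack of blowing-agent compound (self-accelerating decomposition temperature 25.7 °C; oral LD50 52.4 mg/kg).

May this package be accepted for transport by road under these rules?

Self-accelerating decomposition temperature 24.4 °C meets the Code DG4 criterion (Self-Reactive), so the polymerization initiator is Code DG4.
Organic peroxide kit: self-accelerating decomposition temperature 45 °C ≤ 55 °C → Code DG4 (Self-Reactive).
With self-accelerating decomposition temperature 25.7 °C (≤ 55 °C), the blowing-agent compound falls in Code DG4.
Code DG4 net quantity: (two 0.1 oz packs = 5.68 g) + (three 0.1 oz packs = 8.52 g) + (one 0.1 oz pack = 2.84 g) = 17.04 g.
That exceeds the Code DG4 road limit of 10 g.

No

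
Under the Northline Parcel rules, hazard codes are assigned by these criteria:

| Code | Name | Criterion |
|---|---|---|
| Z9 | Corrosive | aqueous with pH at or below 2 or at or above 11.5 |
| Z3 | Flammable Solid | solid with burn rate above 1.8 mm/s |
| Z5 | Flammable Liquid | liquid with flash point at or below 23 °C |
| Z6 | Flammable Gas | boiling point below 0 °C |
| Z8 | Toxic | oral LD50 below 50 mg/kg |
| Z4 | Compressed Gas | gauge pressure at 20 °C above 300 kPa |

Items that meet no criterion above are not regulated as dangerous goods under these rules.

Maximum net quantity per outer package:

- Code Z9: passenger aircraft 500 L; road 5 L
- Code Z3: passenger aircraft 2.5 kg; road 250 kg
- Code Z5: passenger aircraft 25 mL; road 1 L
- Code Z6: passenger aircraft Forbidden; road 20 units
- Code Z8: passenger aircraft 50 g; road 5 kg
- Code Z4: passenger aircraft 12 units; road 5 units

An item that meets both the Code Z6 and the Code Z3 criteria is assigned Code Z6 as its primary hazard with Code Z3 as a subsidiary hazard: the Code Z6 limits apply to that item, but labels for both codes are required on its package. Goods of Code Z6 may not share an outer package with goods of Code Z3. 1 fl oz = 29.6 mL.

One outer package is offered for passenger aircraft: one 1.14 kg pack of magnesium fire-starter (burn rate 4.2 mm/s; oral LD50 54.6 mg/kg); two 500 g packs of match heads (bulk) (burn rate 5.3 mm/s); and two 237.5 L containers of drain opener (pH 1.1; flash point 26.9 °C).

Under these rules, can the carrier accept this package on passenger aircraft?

With burn rate 4.2 mm/s (> 1.8 mm/s), the magnesium fire-starter falls in Code Z3.
With burn rate 5.3 mm/s (> 1.8 mm/s), the match heads (bulk) fall in Code Z3.
With pH 1.1 (≤ 2), the drain opener falls in Code Z9.
Code Z3 net quantity: 1.14 kg + (two 500 g packs = 1 kg) = 2.14 kg.
2.14 kg ≤ 2.5 kg (passenger aircraft limit, Code Z3) — within limit.
Code Z9 quantity: two 237.5 L containers = 475 L.
475 L is within the passenger aircraft limit of 500 L for Code Z9.
The segregation rule (Code Z6 with Code Z3) does not apply to Code Z3 with Code Z9.
Every hazard code is within its passenger aircraft limit and no segregation rule is violated.

Yes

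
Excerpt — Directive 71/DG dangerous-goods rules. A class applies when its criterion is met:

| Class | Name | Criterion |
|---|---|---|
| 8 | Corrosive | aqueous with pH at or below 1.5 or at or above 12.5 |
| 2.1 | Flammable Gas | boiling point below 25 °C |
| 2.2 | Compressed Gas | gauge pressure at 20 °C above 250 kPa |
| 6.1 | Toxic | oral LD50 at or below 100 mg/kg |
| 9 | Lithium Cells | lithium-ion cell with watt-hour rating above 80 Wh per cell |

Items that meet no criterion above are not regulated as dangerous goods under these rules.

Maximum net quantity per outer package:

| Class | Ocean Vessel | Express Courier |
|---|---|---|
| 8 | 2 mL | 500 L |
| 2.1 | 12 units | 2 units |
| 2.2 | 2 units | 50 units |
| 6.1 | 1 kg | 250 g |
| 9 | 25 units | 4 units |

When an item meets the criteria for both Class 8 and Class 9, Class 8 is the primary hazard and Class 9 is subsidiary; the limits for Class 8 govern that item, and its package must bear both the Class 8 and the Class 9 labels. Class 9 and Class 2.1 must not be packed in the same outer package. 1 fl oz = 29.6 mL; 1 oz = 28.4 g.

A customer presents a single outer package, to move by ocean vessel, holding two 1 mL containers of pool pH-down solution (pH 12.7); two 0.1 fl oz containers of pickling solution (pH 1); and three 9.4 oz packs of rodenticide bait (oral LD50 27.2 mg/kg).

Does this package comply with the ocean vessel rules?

With pH 12.7 (≥ 12.5), the pool pH-down solution falls in Class 8.
With pH 1 (≤ 1.5), the pickling solution falls in Class 8.
With oral LD50 27.2 mg/kg (≤ 100 mg/kg), the rodenticide bait falls in Class 6.1.
Total Class 8: (two 1 mL containers = 2 mL) + (two 0.1 fl oz containers = 5.92 mL) = 7.92 mL.
7.92 mL > 2 mL (ocean vessel limit, Class 8) — over the limit.
Class 6.1 quantity: three 9.4 oz packs = 800.88 g.
800.88 g is within the ocean vessel limit of 1 kg for Class 6.1.
The segregation rule (Class 9 with Class 2.1) does not apply to Class 8 with Class 6.1.

No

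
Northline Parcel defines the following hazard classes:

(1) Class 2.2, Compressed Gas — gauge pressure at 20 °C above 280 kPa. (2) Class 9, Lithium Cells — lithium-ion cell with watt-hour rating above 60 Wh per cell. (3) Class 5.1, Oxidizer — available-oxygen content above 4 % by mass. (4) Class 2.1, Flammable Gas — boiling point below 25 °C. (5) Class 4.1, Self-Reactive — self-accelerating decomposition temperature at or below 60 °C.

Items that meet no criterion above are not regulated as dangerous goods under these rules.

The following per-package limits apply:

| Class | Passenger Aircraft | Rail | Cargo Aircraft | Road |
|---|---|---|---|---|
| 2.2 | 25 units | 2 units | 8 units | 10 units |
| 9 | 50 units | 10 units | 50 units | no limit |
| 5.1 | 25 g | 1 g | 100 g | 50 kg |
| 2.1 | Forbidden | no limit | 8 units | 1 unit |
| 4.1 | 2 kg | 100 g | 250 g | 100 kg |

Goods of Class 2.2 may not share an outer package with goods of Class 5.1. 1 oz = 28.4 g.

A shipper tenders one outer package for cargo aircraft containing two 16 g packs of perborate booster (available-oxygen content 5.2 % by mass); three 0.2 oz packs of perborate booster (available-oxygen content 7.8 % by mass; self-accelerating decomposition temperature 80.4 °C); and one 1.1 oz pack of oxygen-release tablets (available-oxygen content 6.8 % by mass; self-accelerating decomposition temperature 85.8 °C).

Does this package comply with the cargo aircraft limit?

Available-oxygen content 5.2 % by mass meets the Class 5.1 criterion (Oxidizer), so the perborate booster is Class 5.1.
The perborate booster has available-oxygen content 7.8 % by mass, which is > 4 % by mass, so it is Class 5.1 (Oxidizer).
The oxygen-release tablets have available-oxygen content 6.8 % by mass, which is > 4 % by mass, so they are Class 5.1 (Oxidizer).
Class 5.1 net quantity: (two 16 g packs = 32 g) + (three 0.2 oz packs = 17.04 g) + (one 1.1 oz pack = 31.24 g) = 80.28 g.
That is within the Class 5.1 cargo aircraft limit of 100 g.

Yes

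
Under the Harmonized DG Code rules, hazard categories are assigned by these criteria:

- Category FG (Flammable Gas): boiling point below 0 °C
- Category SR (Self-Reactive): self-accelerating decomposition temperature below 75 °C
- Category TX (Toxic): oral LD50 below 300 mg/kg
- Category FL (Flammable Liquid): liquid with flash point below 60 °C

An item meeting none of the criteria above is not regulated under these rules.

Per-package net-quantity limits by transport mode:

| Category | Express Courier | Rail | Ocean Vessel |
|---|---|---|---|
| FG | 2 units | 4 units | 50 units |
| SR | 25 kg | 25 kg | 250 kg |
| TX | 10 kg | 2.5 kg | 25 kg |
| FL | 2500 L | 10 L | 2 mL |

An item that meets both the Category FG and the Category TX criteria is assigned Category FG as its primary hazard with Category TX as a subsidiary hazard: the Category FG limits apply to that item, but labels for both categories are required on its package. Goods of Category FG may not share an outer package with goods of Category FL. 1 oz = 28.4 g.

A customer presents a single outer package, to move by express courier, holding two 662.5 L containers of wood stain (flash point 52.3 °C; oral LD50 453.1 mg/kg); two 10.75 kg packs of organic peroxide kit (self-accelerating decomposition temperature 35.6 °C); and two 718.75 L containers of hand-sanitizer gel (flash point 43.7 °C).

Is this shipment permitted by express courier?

No

Flash point 52.3 °C meets the Category FL criterion (Flammable Liquid), so the wood stain is Category FL.
The organic peroxide kit has self-accelerating decomposition temperature 35.6 °C, which is < 75 °C, so it is Category SR (Self-Reactive).
The hand-sanitizer gel has flash point 43.7 °C, which is < 60 °C, so it is Category FL (Flammable Liquid).
Category SR quantity: two 10.75 kg packs = 21.5 kg.
21.5 kg is within the express courier limit of 25 kg for Category SR.
Category FL net quantity: (two 662.5 L containers = 1325 L) + (two 718.75 L containers = 1437.5 L) = 2762.5 L.
That exceeds the Category FL express courier limit of 2500 L.
The segregation rule (Category FG with Category FL) does not apply to Category SR with Category FL.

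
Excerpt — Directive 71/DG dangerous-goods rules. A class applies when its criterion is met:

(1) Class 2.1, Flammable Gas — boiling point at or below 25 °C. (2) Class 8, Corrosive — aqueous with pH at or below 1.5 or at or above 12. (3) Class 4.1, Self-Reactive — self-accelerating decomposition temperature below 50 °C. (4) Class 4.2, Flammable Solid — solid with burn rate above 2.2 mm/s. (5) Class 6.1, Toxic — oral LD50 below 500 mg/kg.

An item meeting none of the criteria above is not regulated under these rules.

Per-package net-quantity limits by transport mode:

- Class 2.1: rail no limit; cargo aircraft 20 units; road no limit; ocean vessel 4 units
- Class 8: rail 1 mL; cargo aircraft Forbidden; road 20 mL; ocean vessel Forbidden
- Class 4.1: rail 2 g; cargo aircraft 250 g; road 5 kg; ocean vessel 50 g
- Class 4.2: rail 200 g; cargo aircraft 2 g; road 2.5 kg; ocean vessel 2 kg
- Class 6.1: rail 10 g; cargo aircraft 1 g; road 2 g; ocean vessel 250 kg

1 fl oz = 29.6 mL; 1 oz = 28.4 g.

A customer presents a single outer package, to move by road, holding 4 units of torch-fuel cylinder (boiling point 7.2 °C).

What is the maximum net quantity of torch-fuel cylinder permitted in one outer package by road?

no limit

With boiling point 7.2 °C (≤ 25 °C), the torch-fuel cylinder falls in Class 2.1.
The road limit for Class 2.1 is no limit.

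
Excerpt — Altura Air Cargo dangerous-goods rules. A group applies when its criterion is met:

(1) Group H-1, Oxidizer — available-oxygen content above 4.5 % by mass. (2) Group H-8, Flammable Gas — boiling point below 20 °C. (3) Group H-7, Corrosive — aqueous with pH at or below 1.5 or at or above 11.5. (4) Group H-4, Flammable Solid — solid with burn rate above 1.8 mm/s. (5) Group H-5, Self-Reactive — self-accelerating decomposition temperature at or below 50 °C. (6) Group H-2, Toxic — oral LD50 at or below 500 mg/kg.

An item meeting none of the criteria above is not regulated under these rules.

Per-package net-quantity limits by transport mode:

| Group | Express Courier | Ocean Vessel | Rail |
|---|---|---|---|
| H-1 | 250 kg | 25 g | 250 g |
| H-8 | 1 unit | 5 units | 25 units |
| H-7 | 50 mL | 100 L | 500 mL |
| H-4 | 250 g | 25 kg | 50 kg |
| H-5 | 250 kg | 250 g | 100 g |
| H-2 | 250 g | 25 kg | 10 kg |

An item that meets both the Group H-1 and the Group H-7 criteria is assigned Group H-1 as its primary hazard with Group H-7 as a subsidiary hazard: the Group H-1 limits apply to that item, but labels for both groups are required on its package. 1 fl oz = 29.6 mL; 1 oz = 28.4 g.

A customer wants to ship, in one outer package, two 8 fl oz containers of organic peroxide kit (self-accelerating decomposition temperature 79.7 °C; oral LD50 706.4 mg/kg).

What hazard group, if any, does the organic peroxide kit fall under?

Not regulated

self-accelerating decomposition temperature 79.7 °C is not below 50 °C, so Group H-5 does not apply.
oral LD50 706.4 mg/kg is not below 500 mg/kg, so Group H-2 does not apply.
No criterion is met, so the item is not regulated.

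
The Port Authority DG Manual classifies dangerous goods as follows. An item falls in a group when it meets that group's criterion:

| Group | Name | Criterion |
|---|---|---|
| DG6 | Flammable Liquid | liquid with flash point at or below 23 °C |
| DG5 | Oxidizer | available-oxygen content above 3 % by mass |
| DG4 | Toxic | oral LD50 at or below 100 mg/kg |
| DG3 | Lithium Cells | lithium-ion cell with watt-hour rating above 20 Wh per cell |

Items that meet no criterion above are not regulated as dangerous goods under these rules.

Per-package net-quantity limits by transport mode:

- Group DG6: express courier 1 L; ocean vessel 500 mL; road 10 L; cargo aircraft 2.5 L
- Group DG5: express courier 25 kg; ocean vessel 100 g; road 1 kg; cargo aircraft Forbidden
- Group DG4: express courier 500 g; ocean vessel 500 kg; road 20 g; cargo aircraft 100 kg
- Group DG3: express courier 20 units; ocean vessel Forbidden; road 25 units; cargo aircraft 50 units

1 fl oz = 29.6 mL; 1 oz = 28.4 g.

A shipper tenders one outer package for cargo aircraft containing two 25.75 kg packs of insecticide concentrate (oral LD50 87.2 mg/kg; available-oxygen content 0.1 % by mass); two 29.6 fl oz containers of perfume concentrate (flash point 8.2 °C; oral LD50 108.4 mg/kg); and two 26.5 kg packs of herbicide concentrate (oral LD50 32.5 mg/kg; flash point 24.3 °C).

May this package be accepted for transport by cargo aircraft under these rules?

With oral LD50 87.2 mg/kg (≤ 100 mg/kg), the insecticide concentrate falls in Group DG4.
Perfume concentrate: flash point 8.2 °C ≤ 23 °C → Group DG6 (Flammable Liquid).
Herbicide concentrate: oral LD50 32.5 mg/kg ≤ 100 mg/kg → Group DG4 (Toxic).
Total Group DG4: (two 25.75 kg packs = 51.5 kg) + (two 26.5 kg packs = 53 kg) = 104.5 kg.
That exceeds the Group DG4 cargo aircraft limit of 100 kg.
Group DG6 quantity: two 29.6 fl oz containers = 1752.32 mL.
1752.32 mL is within the cargo aircraft limit of 2.5 L for Group DG6.

No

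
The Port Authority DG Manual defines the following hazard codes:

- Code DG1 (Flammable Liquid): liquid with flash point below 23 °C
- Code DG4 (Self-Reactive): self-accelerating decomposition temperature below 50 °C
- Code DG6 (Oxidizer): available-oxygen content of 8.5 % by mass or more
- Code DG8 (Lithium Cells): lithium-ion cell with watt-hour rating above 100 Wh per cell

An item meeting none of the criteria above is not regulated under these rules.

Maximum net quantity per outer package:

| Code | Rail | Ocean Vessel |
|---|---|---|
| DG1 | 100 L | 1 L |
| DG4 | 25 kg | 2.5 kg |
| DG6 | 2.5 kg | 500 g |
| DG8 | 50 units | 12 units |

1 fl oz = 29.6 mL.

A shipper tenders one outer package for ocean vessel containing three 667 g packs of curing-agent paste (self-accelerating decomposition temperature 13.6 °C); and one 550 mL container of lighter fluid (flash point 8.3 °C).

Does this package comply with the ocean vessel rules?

Yes

Self-accelerating decomposition temperature 13.6 °C meets the Code DG4 criterion (Self-Reactive), so the curing-agent paste is Code DG4.
Flash point 8.3 °C meets the Code DG1 criterion (Flammable Liquid), so the lighter fluid is Code DG1.
Code DG4 quantity: three 667 g packs = 2.001 kg.
2.001 kg ≤ 2.5 kg (ocean vessel limit, Code DG4) — within limit.
Code DG1 quantity: 550 mL.
550 mL ≤ 1 L (ocean vessel limit, Code DG1) — within limit.
Every hazard code is within its ocean vessel limit and no segregation rule is violated.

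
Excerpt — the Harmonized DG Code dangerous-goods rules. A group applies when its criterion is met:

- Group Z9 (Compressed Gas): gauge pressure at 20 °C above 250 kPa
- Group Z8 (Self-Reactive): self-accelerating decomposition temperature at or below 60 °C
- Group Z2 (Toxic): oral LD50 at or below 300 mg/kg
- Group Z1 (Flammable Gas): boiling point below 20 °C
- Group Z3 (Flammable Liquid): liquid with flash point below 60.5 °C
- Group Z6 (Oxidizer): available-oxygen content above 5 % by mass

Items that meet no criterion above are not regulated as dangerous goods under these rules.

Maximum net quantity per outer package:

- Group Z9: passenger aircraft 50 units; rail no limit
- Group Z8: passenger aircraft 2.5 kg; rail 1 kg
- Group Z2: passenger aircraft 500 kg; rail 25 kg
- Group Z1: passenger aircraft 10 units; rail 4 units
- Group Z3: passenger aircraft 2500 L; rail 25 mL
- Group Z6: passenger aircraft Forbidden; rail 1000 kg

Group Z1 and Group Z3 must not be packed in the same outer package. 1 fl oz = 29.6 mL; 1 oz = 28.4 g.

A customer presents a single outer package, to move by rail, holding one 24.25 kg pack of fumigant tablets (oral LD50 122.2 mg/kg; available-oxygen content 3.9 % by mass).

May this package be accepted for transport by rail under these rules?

Yes

Fumigant tablets: oral LD50 122.2 mg/kg ≤ 300 mg/kg → Group Z2 (Toxic).
Group Z2 quantity: 24.25 kg.
24.25 kg is within the rail limit of 25 kg for Group Z2.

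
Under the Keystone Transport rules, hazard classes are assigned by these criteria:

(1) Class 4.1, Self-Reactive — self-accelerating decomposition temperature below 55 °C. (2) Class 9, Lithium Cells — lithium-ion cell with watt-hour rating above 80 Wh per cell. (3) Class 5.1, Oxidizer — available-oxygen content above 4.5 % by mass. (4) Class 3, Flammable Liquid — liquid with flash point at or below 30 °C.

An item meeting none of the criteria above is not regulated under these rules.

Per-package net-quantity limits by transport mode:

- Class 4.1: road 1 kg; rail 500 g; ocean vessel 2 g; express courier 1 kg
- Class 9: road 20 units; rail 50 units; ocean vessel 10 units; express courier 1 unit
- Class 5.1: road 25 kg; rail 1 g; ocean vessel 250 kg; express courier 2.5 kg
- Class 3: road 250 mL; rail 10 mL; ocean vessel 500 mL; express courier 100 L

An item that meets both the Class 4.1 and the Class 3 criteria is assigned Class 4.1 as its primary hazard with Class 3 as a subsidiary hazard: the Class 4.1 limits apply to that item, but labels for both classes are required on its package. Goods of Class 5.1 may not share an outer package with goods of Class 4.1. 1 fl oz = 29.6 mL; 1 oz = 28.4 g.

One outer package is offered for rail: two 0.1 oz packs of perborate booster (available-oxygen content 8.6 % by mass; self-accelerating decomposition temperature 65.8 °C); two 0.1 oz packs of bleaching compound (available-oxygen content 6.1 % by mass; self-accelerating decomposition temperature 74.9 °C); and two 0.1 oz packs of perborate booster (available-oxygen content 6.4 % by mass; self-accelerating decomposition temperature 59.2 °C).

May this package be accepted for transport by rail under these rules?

No

Perborate booster: available-oxygen content 8.6 % by mass > 4.5 % by mass → Class 5.1 (Oxidizer).
The bleaching compound has available-oxygen content 6.1 % by mass, which is > 4.5 % by mass, so it is Class 5.1 (Oxidizer).
Perborate booster: available-oxygen content 6.4 % by mass > 4.5 % by mass → Class 5.1 (Oxidizer).
Total Class 5.1: (two 0.1 oz packs = 5.68 g) + (two 0.1 oz packs = 5.68 g) + (two 0.1 oz packs = 5.68 g) = 17.04 g.
17.04 g > 1 g (rail limit, Class 5.1) — over the limit.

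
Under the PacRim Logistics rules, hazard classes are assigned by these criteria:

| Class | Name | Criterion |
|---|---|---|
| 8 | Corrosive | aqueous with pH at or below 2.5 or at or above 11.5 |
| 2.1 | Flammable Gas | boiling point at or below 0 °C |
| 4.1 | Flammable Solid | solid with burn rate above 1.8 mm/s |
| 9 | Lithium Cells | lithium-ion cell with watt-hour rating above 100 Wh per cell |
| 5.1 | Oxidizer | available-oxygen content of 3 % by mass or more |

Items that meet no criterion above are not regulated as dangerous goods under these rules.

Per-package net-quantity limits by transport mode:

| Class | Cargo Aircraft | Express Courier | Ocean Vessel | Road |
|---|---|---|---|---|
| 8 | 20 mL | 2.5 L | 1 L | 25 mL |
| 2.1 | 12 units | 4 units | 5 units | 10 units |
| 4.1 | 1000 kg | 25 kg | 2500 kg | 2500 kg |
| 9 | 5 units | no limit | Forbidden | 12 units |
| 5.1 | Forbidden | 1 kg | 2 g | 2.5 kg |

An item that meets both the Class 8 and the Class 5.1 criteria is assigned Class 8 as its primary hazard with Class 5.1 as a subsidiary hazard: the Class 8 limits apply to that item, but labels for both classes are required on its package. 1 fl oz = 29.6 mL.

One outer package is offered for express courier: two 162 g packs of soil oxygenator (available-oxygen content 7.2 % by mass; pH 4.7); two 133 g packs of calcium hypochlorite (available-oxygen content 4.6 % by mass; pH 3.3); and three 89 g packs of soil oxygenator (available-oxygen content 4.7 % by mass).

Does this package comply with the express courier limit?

The soil oxygenator has available-oxygen content 7.2 % by mass, which is ≥ 3 % by mass, so it is Class 5.1 (Oxidizer).
Calcium hypochlorite: available-oxygen content 4.6 % by mass ≥ 3 % by mass → Class 5.1 (Oxidizer).
The soil oxygenator has available-oxygen content 4.7 % by mass, which is ≥ 3 % by mass, so it is Class 5.1 (Oxidizer).
Total Class 5.1: (two 162 g packs = 324 g) + (two 133 g packs = 266 g) + (three 89 g packs = 267 g) = 857 g.
857 g is within the express courier limit of 1 kg for Class 5.1.

Yes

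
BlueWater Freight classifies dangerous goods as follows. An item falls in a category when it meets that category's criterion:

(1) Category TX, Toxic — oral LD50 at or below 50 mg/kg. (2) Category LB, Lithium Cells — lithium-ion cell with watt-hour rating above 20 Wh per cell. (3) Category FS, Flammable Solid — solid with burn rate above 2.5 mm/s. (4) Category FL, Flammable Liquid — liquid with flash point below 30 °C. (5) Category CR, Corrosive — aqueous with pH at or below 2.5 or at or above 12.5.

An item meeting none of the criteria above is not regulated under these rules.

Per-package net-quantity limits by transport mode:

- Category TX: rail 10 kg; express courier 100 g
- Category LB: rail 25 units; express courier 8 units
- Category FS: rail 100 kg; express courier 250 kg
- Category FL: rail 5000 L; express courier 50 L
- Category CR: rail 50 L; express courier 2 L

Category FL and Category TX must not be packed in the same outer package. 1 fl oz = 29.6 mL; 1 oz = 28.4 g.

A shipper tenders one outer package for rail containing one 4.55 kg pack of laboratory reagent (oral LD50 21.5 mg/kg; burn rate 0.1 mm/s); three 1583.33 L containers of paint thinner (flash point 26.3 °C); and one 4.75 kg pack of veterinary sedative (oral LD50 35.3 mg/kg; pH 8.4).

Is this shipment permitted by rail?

Oral LD50 21.5 mg/kg meets the Category TX criterion (Toxic), so the laboratory reagent is Category TX.
With flash point 26.3 °C (< 30 °C), the paint thinner falls in Category FL.
The veterinary sedative has oral LD50 35.3 mg/kg, which is ≤ 50 mg/kg, so it is Category TX (Toxic).
Category FL quantity: three 1583.33 L containers = 4749.99 L.
4749.99 L ≤ 5000 L (rail limit, Category FL) — within limit.
Category TX net quantity: 4.55 kg + 4.75 kg = 9.3 kg.
That is within the Category TX rail limit of 10 kg.
Category FL and Category TX may not share an outer package.

No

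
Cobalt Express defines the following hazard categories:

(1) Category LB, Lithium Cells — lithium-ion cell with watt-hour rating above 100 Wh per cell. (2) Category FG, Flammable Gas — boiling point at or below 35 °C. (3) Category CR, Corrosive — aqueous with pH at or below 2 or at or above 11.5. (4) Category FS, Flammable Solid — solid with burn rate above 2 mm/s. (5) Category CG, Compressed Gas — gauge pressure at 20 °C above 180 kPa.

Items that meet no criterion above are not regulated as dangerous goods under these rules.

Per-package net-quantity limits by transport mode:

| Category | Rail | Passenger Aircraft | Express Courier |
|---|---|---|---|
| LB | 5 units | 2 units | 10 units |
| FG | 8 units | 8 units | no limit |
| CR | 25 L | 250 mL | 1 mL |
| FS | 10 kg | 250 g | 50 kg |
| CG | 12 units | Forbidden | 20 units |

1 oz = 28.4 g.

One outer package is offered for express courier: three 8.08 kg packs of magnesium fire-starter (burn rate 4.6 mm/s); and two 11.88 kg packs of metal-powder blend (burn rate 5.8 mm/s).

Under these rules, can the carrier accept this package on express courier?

Yes

With burn rate 4.6 mm/s (> 2 mm/s), the magnesium fire-starter falls in Category FS.
The metal-powder blend has burn rate 5.8 mm/s, which is > 2 mm/s, so it is Category FS (Flammable Solid).
Category FS net quantity: (three 8.08 kg packs = 24.24 kg) + (two 11.88 kg packs = 23.76 kg) = 48 kg.
48 kg ≤ 50 kg (express courier limit, Category FS) — within limit.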